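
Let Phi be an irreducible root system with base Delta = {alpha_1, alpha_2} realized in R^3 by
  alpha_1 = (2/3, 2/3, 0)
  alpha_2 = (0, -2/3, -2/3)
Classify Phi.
Compute the Cartan integers a_ij = 2(alpha_i, alpha_j)/(alpha_j, alpha_j); the resulting 2x2 Cartan matrix is
[[2, -1], [-1, 2]].
All simple roots have the same length, so the diagram is simply laced. The associated Dynkin diagram is a chain of 2 nodes with single edges (A_2), so the type is A_2 (the algebra sl(3)).

A_2 (sl(3))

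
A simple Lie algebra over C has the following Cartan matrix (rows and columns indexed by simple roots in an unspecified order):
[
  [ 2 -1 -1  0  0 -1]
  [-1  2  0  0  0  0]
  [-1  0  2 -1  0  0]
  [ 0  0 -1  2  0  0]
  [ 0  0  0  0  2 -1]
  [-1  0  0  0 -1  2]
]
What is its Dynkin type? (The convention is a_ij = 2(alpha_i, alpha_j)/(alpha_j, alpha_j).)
The matrix has rank 6 with 2's on the diagonal. Reading the off-diagonal entries as Dynkin edges (a single edge where a_ij = a_ji = -1; a double or triple edge where a_ij * a_ji = 2 or 3), the diagram is a chain of 5 nodes with one extra node attached to the third node from one end (E_6). One simple-root ordering that puts it in standard form is (alpha_4, alpha_2, alpha_3, alpha_1, alpha_6, alpha_5). So the algebra is type E_6.

E_6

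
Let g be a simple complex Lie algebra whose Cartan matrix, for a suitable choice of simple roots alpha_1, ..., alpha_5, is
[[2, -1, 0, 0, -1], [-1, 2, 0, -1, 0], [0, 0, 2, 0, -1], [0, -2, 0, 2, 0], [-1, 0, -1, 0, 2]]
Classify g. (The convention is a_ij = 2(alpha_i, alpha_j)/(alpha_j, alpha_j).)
The matrix has rank 5 with 2's on the diagonal. Reading the off-diagonal entries as Dynkin edges (a single edge where a_ij = a_ji = -1; a double or triple edge where a_ij * a_ji = 2 or 3), the diagram is a chain of 5 nodes with a double edge at one end; the terminal node there is the unique long simple root (C_5). One simple-root ordering that puts it in standard form is (alpha_3, alpha_5, alpha_1, alpha_2, alpha_4). So the algebra is type C_5, i.e. sp(10).

C_5 (sp(10))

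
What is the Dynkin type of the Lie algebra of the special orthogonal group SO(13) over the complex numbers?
B_6

This is so(13) with 13 odd, which has dimension 13(13-1)/2 = 78 and rank (13-1)/2 = 6. In the classification of classical Lie algebras, the orthogonal algebra so(2n+1) in an odd number of variables has type B_n; here n = 6, so the Dynkin diagram is a chain of 6 nodes with a double edge at one end; the terminal node there is the unique short simple root (B_6). Hence the type is B_6.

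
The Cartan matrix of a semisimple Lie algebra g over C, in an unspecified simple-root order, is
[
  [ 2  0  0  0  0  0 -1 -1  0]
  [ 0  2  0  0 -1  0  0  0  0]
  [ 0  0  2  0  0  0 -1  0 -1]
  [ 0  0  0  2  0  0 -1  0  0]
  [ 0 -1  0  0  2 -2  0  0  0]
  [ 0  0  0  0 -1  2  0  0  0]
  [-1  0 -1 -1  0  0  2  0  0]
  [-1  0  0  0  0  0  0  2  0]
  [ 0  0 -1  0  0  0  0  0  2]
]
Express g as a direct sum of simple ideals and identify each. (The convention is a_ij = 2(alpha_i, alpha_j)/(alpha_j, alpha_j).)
The diagram associated to this matrix has two connected components: the simple roots {alpha_2, alpha_5, alpha_6} form a chain of 3 nodes with a double edge at one end; the terminal node there is the unique short simple root (B_3), and {alpha_1, alpha_3, alpha_4, alpha_7, alpha_8, alpha_9} form a chain of 5 nodes with one extra node attached to the third node from one end (E_6). A semisimple Lie algebra decomposes uniquely as the direct sum of simple ideals, one per connected component of its Dynkin diagram, so g ≅ B_3 ⊕ E_6 (dimension 21 + 78 = 99).

B_3 (so(7)) + E_6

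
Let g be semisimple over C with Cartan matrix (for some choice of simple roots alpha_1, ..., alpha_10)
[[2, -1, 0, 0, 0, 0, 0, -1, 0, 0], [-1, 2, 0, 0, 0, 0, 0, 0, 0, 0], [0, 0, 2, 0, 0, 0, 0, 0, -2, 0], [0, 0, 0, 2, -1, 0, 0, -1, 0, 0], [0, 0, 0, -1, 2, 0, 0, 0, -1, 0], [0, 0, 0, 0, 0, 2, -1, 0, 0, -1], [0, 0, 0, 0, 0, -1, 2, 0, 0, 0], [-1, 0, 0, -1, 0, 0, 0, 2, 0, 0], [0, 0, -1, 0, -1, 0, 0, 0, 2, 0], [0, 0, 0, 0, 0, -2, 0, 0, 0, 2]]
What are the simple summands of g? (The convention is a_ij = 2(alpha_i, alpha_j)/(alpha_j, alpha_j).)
type C_3 ⊕ type C_7

The diagram associated to this matrix has two connected components: the simple roots {alpha_6, alpha_7, alpha_10} form a chain of 3 nodes with a double edge at one end; the terminal node there is the unique long simple root (C_3), and {alpha_1, alpha_2, alpha_3, alpha_4, alpha_5, alpha_8, alpha_9} form a chain of 7 nodes with a double edge at one end; the terminal node there is the unique long simple root (C_7). A semisimple Lie algebra decomposes uniquely as the direct sum of simple ideals, one per connected component of its Dynkin diagram, so g ≅ C_3 ⊕ C_7 (dimension 21 + 105 = 126).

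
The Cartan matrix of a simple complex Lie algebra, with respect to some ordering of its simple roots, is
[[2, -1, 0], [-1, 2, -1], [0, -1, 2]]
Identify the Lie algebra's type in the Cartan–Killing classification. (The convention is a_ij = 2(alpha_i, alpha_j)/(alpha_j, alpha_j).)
The matrix has rank 3 with 2's on the diagonal. Reading the off-diagonal entries as Dynkin edges (a single edge where a_ij = a_ji = -1; a double or triple edge where a_ij * a_ji = 2 or 3), the diagram is a chain of 3 nodes with single edges (A_3). One simple-root ordering that puts it in standard form is (alpha_3, alpha_2, alpha_1). So the algebra is type A_3, i.e. sl(4).

A_3 (sl(4))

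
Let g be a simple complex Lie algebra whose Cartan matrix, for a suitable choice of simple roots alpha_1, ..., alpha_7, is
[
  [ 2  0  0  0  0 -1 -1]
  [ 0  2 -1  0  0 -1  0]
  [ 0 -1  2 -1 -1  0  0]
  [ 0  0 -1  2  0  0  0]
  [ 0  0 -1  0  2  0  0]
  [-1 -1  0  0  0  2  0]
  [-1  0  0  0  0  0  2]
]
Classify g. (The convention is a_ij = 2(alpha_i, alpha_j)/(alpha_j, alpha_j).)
D7

The matrix has rank 7 with 2's on the diagonal. Reading the off-diagonal entries as Dynkin edges (a single edge where a_ij = a_ji = -1; a double or triple edge where a_ij * a_ji = 2 or 3), the diagram is a chain of 5 nodes with a fork of two nodes at one end (D_7). One simple-root ordering that puts it in standard form is (alpha_7, alpha_1, alpha_6, alpha_2, alpha_3, alpha_4, alpha_5). So the algebra is type D_7, i.e. so(14).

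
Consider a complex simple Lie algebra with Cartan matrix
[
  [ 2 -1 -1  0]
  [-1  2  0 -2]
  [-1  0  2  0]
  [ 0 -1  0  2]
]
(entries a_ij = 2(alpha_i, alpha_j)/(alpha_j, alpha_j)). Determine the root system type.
B4

The matrix has rank 4 with 2's on the diagonal. Reading the off-diagonal entries as Dynkin edges (a single edge where a_ij = a_ji = -1; a double or triple edge where a_ij * a_ji = 2 or 3), the diagram is a chain of 4 nodes with a double edge at one end; the terminal node there is the unique short simple root (B_4). One simple-root ordering that puts it in standard form is (alpha_3, alpha_1, alpha_2, alpha_4). So the algebra is type B_4, i.e. so(9).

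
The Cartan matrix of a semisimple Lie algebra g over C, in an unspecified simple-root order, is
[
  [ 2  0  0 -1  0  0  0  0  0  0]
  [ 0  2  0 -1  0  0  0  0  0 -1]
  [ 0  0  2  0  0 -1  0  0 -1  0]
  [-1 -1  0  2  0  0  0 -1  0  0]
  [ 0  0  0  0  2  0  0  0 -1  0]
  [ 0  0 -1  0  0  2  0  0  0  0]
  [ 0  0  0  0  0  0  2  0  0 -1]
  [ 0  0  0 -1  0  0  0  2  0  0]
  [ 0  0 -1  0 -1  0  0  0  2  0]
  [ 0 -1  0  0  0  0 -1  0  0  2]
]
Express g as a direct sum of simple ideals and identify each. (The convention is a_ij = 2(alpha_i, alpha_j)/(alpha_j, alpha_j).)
The diagram associated to this matrix has two connected components: the simple roots {alpha_3, alpha_5, alpha_6, alpha_9} form a chain of 4 nodes with single edges (A_4), and {alpha_1, alpha_2, alpha_4, alpha_7, alpha_8, alpha_10} form a chain of 4 nodes with a fork of two nodes at one end (D_6). A semisimple Lie algebra decomposes uniquely as the direct sum of simple ideals, one per connected component of its Dynkin diagram, so g ≅ A_4 ⊕ D_6 (dimension 24 + 66 = 90).

type A_4 + type D_6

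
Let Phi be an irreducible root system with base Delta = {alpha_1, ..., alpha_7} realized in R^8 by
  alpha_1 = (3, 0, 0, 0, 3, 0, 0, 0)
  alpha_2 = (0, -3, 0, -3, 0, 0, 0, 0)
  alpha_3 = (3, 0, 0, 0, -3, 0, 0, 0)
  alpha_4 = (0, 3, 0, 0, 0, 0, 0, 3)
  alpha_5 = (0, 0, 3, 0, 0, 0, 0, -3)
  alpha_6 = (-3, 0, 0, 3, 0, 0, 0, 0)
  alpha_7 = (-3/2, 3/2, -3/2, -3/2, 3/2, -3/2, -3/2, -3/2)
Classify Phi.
Compute the Cartan integers a_ij = 2(alpha_i, alpha_j)/(alpha_j, alpha_j); the resulting 7x7 Cartan matrix is
[[2, 0, 0, 0, 0, -1, 0], [0, 2, 0, -1, 0, -1, 0], [0, 0, 2, 0, 0, -1, -1], [0, -1, 0, 2, -1, 0, 0], [0, 0, 0, -1, 2, 0, 0], [-1, -1, -1, 0, 0, 2, 0], [0, 0, -1, 0, 0, 0, 2]].
All simple roots have the same length, so the diagram is simply laced. The associated Dynkin diagram is a chain of 6 nodes with one extra node attached to the third node from one end (E_7), so the type is E_7.

type E_7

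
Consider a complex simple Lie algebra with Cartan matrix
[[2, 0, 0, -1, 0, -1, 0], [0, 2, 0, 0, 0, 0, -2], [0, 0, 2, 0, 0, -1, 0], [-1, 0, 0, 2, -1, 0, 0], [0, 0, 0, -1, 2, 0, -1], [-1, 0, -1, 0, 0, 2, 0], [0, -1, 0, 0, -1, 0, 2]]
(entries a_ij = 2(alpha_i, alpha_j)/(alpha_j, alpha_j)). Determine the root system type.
The matrix has rank 7 with 2's on the diagonal. Reading the off-diagonal entries as Dynkin edges (a single edge where a_ij = a_ji = -1; a double or triple edge where a_ij * a_ji = 2 or 3), the diagram is a chain of 7 nodes with a double edge at one end; the terminal node there is the unique long simple root (C_7). One simple-root ordering that puts it in standard form is (alpha_3, alpha_6, alpha_1, alpha_4, alpha_5, alpha_7, alpha_2). So the algebra is type C_7, i.e. sp(14).

C_7 (sp(14))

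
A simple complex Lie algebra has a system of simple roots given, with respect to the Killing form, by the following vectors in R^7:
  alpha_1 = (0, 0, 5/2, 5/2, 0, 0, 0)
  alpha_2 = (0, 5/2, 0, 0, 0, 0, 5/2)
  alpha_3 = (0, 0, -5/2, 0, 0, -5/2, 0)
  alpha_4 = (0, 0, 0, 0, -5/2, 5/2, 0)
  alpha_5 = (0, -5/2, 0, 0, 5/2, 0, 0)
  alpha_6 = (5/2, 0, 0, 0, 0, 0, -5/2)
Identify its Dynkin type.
A_6

Compute the Cartan integers a_ij = 2(alpha_i, alpha_j)/(alpha_j, alpha_j); the resulting 6x6 Cartan matrix is
[[2, 0, -1, 0, 0, 0], [0, 2, 0, 0, -1, -1], [-1, 0, 2, -1, 0, 0], [0, 0, -1, 2, -1, 0], [0, -1, 0, -1, 2, 0], [0, -1, 0, 0, 0, 2]].
All simple roots have the same length, so the diagram is simply laced. The associated Dynkin diagram is a chain of 6 nodes with single edges (A_6), so the type is A_6 (the algebra sl(7)).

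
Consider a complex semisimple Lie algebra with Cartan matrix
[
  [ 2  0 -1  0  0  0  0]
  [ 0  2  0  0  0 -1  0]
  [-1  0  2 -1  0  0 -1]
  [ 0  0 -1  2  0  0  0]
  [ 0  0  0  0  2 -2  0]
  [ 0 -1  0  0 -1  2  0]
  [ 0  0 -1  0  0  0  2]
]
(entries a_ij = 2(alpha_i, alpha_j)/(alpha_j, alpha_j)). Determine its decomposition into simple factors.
C_3 + D_4

The diagram associated to this matrix has two connected components: the simple roots {alpha_2, alpha_5, alpha_6} form a chain of 3 nodes with a double edge at one end; the terminal node there is the unique long simple root (C_3), and {alpha_1, alpha_3, alpha_4, alpha_7} form a chain of 2 nodes with a fork of two nodes at one end (D_4). A semisimple Lie algebra decomposes uniquely as the direct sum of simple ideals, one per connected component of its Dynkin diagram, so g ≅ C_3 ⊕ D_4 (dimension 21 + 28 = 49).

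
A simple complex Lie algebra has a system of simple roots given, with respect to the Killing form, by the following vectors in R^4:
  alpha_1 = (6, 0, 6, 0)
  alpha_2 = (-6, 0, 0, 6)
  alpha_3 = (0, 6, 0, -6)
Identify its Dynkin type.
Compute the Cartan integers a_ij = 2(alpha_i, alpha_j)/(alpha_j, alpha_j); the resulting 3x3 Cartan matrix is
[[2, -1, 0], [-1, 2, -1], [0, -1, 2]].
All simple roots have the same length, so the diagram is simply laced. The associated Dynkin diagram is a chain of 3 nodes with single edges (A_3), so the type is A_3 (the algebra sl(4)).

A_3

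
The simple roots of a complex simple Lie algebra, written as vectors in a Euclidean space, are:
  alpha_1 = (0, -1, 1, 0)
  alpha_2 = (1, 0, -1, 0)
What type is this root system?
Compute the Cartan integers a_ij = 2(alpha_i, alpha_j)/(alpha_j, alpha_j); the resulting 2x2 Cartan matrix is
[[2, -1], [-1, 2]].
All simple roots have the same length, so the diagram is simply laced. The associated Dynkin diagram is a chain of 2 nodes with single edges (A_2), so the type is A_2 (the algebra sl(3)).

A_2 (sl(3))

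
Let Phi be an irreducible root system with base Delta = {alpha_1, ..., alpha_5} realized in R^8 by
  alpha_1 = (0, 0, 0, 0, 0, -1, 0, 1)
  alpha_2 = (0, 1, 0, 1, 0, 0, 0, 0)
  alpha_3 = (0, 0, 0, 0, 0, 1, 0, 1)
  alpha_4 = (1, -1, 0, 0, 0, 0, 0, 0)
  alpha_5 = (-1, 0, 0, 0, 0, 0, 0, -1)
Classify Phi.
Compute the Cartan integers a_ij = 2(alpha_i, alpha_j)/(alpha_j, alpha_j); the resulting 5x5 Cartan matrix is
[[2, 0, 0, 0, -1], [0, 2, 0, -1, 0], [0, 0, 2, 0, -1], [0, -1, 0, 2, -1], [-1, 0, -1, -1, 2]].
All simple roots have the same length, so the diagram is simply laced. The associated Dynkin diagram is a chain of 3 nodes with a fork of two nodes at one end (D_5), so the type is D_5 (the algebra so(10)).

D_5 (so(10))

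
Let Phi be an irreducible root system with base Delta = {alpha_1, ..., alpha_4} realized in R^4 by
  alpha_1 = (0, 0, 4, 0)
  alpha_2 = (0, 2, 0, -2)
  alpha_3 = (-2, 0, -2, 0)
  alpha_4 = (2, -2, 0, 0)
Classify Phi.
C4

Compute the Cartan integers a_ij = 2(alpha_i, alpha_j)/(alpha_j, alpha_j); the resulting 4x4 Cartan matrix is
[[2, 0, -2, 0], [0, 2, 0, -1], [-1, 0, 2, -1], [0, -1, -1, 2]].
The roots have two lengths (squared-length ratio 2:1); the short ones are alpha_{2,3,4}. The associated Dynkin diagram is a chain of 4 nodes with a double edge at one end; the terminal node there is the unique long simple root (C_4), so the type is C_4 (the algebra sp(8)).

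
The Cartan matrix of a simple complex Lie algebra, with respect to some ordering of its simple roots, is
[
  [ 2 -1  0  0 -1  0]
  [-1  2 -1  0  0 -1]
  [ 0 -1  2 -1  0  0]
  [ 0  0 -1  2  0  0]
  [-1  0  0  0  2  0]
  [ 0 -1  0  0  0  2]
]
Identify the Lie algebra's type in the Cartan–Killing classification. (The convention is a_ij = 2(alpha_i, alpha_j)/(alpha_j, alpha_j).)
E6

The matrix has rank 6 with 2's on the diagonal. Reading the off-diagonal entries as Dynkin edges (a single edge where a_ij = a_ji = -1; a double or triple edge where a_ij * a_ji = 2 or 3), the diagram is a chain of 5 nodes with one extra node attached to the third node from one end (E_6). One simple-root ordering that puts it in standard form is (alpha_4, alpha_6, alpha_3, alpha_2, alpha_1, alpha_5). So the algebra is type E_6.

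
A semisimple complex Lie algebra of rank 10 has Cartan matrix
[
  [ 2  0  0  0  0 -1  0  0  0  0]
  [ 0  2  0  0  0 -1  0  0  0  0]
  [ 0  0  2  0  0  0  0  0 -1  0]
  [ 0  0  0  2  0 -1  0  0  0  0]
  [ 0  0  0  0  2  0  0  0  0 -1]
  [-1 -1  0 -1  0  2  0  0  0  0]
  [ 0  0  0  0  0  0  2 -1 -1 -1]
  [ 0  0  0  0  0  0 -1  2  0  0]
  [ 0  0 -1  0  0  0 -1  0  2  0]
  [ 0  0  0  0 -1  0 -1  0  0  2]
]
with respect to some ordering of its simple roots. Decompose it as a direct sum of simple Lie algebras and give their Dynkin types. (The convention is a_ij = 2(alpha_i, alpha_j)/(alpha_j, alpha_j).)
The diagram associated to this matrix has two connected components: the simple roots {alpha_1, alpha_2, alpha_4, alpha_6} form a chain of 2 nodes with a fork of two nodes at one end (D_4), and {alpha_3, alpha_5, alpha_7, alpha_8, alpha_9, alpha_10} form a chain of 5 nodes with one extra node attached to the third node from one end (E_6). A semisimple Lie algebra decomposes uniquely as the direct sum of simple ideals, one per connected component of its Dynkin diagram, so g ≅ D_4 ⊕ E_6 (dimension 28 + 78 = 106).

D4 + E6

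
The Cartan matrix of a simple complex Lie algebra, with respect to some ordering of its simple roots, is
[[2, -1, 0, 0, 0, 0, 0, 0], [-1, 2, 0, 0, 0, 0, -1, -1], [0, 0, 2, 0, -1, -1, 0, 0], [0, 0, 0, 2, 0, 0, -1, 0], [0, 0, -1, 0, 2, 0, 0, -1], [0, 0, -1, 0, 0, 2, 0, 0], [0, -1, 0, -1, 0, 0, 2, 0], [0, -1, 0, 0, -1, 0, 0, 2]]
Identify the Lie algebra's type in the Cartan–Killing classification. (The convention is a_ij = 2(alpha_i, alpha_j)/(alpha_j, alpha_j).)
The matrix has rank 8 with 2's on the diagonal. Reading the off-diagonal entries as Dynkin edges (a single edge where a_ij = a_ji = -1; a double or triple edge where a_ij * a_ji = 2 or 3), the diagram is a chain of 7 nodes with one extra node attached to the third node from one end (E_8). One simple-root ordering that puts it in standard form is (alpha_4, alpha_1, alpha_7, alpha_2, alpha_8, alpha_5, alpha_3, alpha_6). So the algebra is type E_8.

type E_8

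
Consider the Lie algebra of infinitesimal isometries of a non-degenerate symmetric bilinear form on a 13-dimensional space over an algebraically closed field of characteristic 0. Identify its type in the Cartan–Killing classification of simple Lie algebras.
B_6 (so(13))

This is so(13) with 13 odd, which has dimension 13(13-1)/2 = 78 and rank (13-1)/2 = 6. In the classification of classical Lie algebras, the orthogonal algebra so(2n+1) in an odd number of variables has type B_n; here n = 6, so the Dynkin diagram is a chain of 6 nodes with a double edge at one end; the terminal node there is the unique short simple root (B_6). Hence the type is B_6.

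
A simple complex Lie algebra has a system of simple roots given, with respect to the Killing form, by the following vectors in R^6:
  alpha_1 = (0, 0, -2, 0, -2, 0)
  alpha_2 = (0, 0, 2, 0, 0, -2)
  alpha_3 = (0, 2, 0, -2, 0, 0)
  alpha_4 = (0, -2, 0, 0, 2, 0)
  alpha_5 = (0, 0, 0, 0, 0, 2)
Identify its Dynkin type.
B5

Compute the Cartan integers a_ij = 2(alpha_i, alpha_j)/(alpha_j, alpha_j); the resulting 5x5 Cartan matrix is
[[2, -1, 0, -1, 0], [-1, 2, 0, 0, -2], [0, 0, 2, -1, 0], [-1, 0, -1, 2, 0], [0, -1, 0, 0, 2]].
The roots have two lengths (squared-length ratio 2:1); the short ones are alpha_{5}. The associated Dynkin diagram is a chain of 5 nodes with a double edge at one end; the terminal node there is the unique short simple root (B_5), so the type is B_5 (the algebra so(11)).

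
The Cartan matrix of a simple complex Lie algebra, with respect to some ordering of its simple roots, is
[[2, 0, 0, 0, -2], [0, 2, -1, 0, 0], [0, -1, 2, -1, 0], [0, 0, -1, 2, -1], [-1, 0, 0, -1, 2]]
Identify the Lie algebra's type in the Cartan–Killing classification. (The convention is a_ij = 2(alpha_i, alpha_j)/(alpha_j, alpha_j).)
type C_5

The matrix has rank 5 with 2's on the diagonal. Reading the off-diagonal entries as Dynkin edges (a single edge where a_ij = a_ji = -1; a double or triple edge where a_ij * a_ji = 2 or 3), the diagram is a chain of 5 nodes with a double edge at one end; the terminal node there is the unique long simple root (C_5). One simple-root ordering that puts it in standard form is (alpha_2, alpha_3, alpha_4, alpha_5, alpha_1). So the algebra is type C_5, i.e. sp(10).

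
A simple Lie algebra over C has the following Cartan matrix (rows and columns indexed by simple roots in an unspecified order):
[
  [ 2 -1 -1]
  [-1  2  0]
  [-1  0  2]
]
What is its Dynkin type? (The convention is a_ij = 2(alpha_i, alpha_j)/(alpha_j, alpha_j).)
type A_3

The matrix has rank 3 with 2's on the diagonal. Reading the off-diagonal entries as Dynkin edges (a single edge where a_ij = a_ji = -1; a double or triple edge where a_ij * a_ji = 2 or 3), the diagram is a chain of 3 nodes with single edges (A_3). One simple-root ordering that puts it in standard form is (alpha_3, alpha_1, alpha_2). So the algebra is type A_3, i.e. sl(4).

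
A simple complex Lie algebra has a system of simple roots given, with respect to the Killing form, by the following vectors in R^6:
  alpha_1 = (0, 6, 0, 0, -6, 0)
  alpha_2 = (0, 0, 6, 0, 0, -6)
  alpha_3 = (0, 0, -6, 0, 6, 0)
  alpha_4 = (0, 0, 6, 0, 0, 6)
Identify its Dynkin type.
D4

Compute the Cartan integers a_ij = 2(alpha_i, alpha_j)/(alpha_j, alpha_j); the resulting 4x4 Cartan matrix is
[[2, 0, -1, 0], [0, 2, -1, 0], [-1, -1, 2, -1], [0, 0, -1, 2]].
All simple roots have the same length, so the diagram is simply laced. The associated Dynkin diagram is a chain of 2 nodes with a fork of two nodes at one end (D_4), so the type is D_4 (the algebra so(8)).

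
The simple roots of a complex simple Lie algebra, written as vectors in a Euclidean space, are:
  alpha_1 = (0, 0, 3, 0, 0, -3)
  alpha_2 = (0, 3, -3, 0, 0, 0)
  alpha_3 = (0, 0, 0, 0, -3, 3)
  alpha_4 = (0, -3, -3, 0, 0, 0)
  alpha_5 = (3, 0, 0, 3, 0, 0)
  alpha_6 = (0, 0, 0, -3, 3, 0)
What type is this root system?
D_6

Compute the Cartan integers a_ij = 2(alpha_i, alpha_j)/(alpha_j, alpha_j); the resulting 6x6 Cartan matrix is
[[2, -1, -1, -1, 0, 0], [-1, 2, 0, 0, 0, 0], [-1, 0, 2, 0, 0, -1], [-1, 0, 0, 2, 0, 0], [0, 0, 0, 0, 2, -1], [0, 0, -1, 0, -1, 2]].
All simple roots have the same length, so the diagram is simply laced. The associated Dynkin diagram is a chain of 4 nodes with a fork of two nodes at one end (D_6), so the type is D_6 (the algebra so(12)).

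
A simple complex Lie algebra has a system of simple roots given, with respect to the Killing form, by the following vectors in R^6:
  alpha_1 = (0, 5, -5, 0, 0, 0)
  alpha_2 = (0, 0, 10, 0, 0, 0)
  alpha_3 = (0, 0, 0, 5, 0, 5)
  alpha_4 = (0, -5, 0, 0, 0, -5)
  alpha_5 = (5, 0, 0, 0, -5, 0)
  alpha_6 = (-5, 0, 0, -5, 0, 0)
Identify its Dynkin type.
C6

Compute the Cartan integers a_ij = 2(alpha_i, alpha_j)/(alpha_j, alpha_j); the resulting 6x6 Cartan matrix is
[[2, -1, 0, -1, 0, 0], [-2, 2, 0, 0, 0, 0], [0, 0, 2, -1, 0, -1], [-1, 0, -1, 2, 0, 0], [0, 0, 0, 0, 2, -1], [0, 0, -1, 0, -1, 2]].
The roots have two lengths (squared-length ratio 2:1); the short ones are alpha_{1,3,4,5,6}. The associated Dynkin diagram is a chain of 6 nodes with a double edge at one end; the terminal node there is the unique long simple root (C_6), so the type is C_6 (the algebra sp(12)).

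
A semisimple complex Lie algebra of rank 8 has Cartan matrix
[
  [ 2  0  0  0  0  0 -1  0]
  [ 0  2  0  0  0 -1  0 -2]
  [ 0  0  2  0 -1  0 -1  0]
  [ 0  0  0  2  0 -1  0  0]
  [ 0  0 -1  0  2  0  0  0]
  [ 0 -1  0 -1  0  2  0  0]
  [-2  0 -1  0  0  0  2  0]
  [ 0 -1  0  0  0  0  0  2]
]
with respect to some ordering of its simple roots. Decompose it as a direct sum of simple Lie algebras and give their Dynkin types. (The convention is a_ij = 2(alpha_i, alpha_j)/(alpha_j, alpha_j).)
The diagram associated to this matrix has two connected components: the simple roots {alpha_2, alpha_4, alpha_6, alpha_8} form a chain of 4 nodes with a double edge at one end; the terminal node there is the unique short simple root (B_4), and {alpha_1, alpha_3, alpha_5, alpha_7} form a chain of 4 nodes with a double edge at one end; the terminal node there is the unique short simple root (B_4). A semisimple Lie algebra decomposes uniquely as the direct sum of simple ideals, one per connected component of its Dynkin diagram, so g ≅ B_4 ⊕ B_4 (dimension 36 + 36 = 72).

B4 + B4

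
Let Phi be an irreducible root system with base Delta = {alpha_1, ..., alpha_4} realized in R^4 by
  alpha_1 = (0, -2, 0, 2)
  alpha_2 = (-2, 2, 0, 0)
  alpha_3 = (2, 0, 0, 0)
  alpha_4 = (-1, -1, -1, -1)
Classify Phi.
Compute the Cartan integers a_ij = 2(alpha_i, alpha_j)/(alpha_j, alpha_j); the resulting 4x4 Cartan matrix is
[[2, -1, 0, 0], [-1, 2, -2, 0], [0, -1, 2, -1], [0, 0, -1, 2]].
The roots have two lengths (squared-length ratio 2:1); the short ones are alpha_{3,4}. The associated Dynkin diagram is a chain of 4 nodes with a double edge between the middle two (F_4), so the type is F_4.

F_4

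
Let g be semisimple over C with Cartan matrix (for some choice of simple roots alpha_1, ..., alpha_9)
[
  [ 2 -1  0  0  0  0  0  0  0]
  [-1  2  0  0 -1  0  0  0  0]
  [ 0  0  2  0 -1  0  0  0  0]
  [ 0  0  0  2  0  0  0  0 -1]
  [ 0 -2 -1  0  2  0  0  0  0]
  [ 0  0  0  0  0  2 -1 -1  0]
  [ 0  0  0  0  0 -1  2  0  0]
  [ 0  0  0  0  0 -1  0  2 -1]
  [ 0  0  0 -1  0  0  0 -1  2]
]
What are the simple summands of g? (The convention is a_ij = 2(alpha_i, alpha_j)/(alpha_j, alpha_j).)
type A_5 + type F_4

The diagram associated to this matrix has two connected components: the simple roots {alpha_4, alpha_6, alpha_7, alpha_8, alpha_9} form a chain of 5 nodes with single edges (A_5), and {alpha_1, alpha_2, alpha_3, alpha_5} form a chain of 4 nodes with a double edge between the middle two (F_4). A semisimple Lie algebra decomposes uniquely as the direct sum of simple ideals, one per connected component of its Dynkin diagram, so g ≅ A_5 ⊕ F_4 (dimension 35 + 52 = 87).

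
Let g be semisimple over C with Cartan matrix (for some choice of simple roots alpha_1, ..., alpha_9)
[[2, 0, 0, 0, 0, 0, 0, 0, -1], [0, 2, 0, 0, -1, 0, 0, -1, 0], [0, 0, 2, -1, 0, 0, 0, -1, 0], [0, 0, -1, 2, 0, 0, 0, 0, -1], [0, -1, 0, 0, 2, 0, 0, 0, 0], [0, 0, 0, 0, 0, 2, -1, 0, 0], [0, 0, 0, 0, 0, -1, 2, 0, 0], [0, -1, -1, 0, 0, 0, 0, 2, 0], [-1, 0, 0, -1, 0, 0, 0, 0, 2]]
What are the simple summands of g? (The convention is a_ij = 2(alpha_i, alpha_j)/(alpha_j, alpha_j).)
The diagram associated to this matrix has two connected components: the simple roots {alpha_6, alpha_7} form a chain of 2 nodes with single edges (A_2), and {alpha_1, alpha_2, alpha_3, alpha_4, alpha_5, alpha_8, alpha_9} form a chain of 7 nodes with single edges (A_7). A semisimple Lie algebra decomposes uniquely as the direct sum of simple ideals, one per connected component of its Dynkin diagram, so g ≅ A_2 ⊕ A_7 (dimension 8 + 63 = 71).

A_2 ⊕ A_7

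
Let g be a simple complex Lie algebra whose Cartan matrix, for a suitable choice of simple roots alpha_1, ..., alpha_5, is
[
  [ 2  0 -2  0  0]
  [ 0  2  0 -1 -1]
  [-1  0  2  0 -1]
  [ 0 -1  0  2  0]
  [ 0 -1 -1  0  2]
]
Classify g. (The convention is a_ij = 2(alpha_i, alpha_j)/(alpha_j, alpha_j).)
The matrix has rank 5 with 2's on the diagonal. Reading the off-diagonal entries as Dynkin edges (a single edge where a_ij = a_ji = -1; a double or triple edge where a_ij * a_ji = 2 or 3), the diagram is a chain of 5 nodes with a double edge at one end; the terminal node there is the unique long simple root (C_5). One simple-root ordering that puts it in standard form is (alpha_4, alpha_2, alpha_5, alpha_3, alpha_1). So the algebra is type C_5, i.e. sp(10).

C_5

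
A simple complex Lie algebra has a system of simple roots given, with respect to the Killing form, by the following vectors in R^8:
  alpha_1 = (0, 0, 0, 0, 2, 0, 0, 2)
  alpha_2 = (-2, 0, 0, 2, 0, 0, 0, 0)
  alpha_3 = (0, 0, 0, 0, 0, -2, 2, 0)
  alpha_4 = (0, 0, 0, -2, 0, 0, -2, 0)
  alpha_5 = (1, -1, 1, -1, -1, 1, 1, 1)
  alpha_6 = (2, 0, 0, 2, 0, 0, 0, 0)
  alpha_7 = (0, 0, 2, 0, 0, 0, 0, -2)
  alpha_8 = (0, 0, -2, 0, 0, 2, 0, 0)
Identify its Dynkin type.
E8

Compute the Cartan integers a_ij = 2(alpha_i, alpha_j)/(alpha_j, alpha_j); the resulting 8x8 Cartan matrix is
[[2, 0, 0, 0, 0, 0, -1, 0], [0, 2, 0, -1, -1, 0, 0, 0], [0, 0, 2, -1, 0, 0, 0, -1], [0, -1, -1, 2, 0, -1, 0, 0], [0, -1, 0, 0, 2, 0, 0, 0], [0, 0, 0, -1, 0, 2, 0, 0], [-1, 0, 0, 0, 0, 0, 2, -1], [0, 0, -1, 0, 0, 0, -1, 2]].
All simple roots have the same length, so the diagram is simply laced. The associated Dynkin diagram is a chain of 7 nodes with one extra node attached to the third node from one end (E_8), so the type is E_8.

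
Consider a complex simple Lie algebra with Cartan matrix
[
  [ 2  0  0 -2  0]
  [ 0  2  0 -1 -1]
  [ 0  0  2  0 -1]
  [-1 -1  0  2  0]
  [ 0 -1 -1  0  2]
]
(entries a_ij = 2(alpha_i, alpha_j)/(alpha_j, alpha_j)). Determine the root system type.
The matrix has rank 5 with 2's on the diagonal. Reading the off-diagonal entries as Dynkin edges (a single edge where a_ij = a_ji = -1; a double or triple edge where a_ij * a_ji = 2 or 3), the diagram is a chain of 5 nodes with a double edge at one end; the terminal node there is the unique long simple root (C_5). One simple-root ordering that puts it in standard form is (alpha_3, alpha_5, alpha_2, alpha_4, alpha_1). So the algebra is type C_5, i.e. sp(10).

C5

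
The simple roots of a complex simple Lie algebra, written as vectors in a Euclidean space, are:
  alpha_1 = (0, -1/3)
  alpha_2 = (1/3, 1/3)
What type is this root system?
B2

Compute the Cartan integers a_ij = 2(alpha_i, alpha_j)/(alpha_j, alpha_j); the resulting 2x2 Cartan matrix is
[[2, -1], [-2, 2]].
The roots have two lengths (squared-length ratio 2:1); the short ones are alpha_{1}. The associated Dynkin diagram is a chain of 2 nodes with a double edge at one end; the terminal node there is the unique short simple root (B_2), so the type is B_2 (the algebra so(5)).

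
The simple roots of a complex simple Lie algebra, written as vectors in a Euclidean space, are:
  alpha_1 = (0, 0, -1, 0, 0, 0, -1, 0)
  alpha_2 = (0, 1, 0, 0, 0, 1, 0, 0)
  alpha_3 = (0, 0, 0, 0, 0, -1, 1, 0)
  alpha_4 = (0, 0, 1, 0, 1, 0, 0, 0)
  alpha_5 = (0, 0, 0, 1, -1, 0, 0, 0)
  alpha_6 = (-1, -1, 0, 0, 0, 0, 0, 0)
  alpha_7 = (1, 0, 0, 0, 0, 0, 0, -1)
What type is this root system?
Compute the Cartan integers a_ij = 2(alpha_i, alpha_j)/(alpha_j, alpha_j); the resulting 7x7 Cartan matrix is
[[2, 0, -1, -1, 0, 0, 0], [0, 2, -1, 0, 0, -1, 0], [-1, -1, 2, 0, 0, 0, 0], [-1, 0, 0, 2, -1, 0, 0], [0, 0, 0, -1, 2, 0, 0], [0, -1, 0, 0, 0, 2, -1], [0, 0, 0, 0, 0, -1, 2]].
All simple roots have the same length, so the diagram is simply laced. The associated Dynkin diagram is a chain of 7 nodes with single edges (A_7), so the type is A_7 (the algebra sl(8)).

A_7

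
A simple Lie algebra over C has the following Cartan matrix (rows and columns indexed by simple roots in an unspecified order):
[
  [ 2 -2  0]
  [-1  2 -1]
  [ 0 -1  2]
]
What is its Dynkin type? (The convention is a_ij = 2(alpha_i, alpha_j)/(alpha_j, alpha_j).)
C3

The matrix has rank 3 with 2's on the diagonal. Reading the off-diagonal entries as Dynkin edges (a single edge where a_ij = a_ji = -1; a double or triple edge where a_ij * a_ji = 2 or 3), the diagram is a chain of 3 nodes with a double edge at one end; the terminal node there is the unique long simple root (C_3). One simple-root ordering that puts it in standard form is (alpha_3, alpha_2, alpha_1). So the algebra is type C_3, i.e. sp(6).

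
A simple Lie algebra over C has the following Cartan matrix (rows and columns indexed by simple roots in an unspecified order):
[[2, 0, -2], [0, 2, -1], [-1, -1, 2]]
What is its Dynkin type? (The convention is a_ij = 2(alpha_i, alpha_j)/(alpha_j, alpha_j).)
C_3 (sp(6))

The matrix has rank 3 with 2's on the diagonal. Reading the off-diagonal entries as Dynkin edges (a single edge where a_ij = a_ji = -1; a double or triple edge where a_ij * a_ji = 2 or 3), the diagram is a chain of 3 nodes with a double edge at one end; the terminal node there is the unique long simple root (C_3). One simple-root ordering that puts it in standard form is (alpha_2, alpha_3, alpha_1). So the algebra is type C_3, i.e. sp(6).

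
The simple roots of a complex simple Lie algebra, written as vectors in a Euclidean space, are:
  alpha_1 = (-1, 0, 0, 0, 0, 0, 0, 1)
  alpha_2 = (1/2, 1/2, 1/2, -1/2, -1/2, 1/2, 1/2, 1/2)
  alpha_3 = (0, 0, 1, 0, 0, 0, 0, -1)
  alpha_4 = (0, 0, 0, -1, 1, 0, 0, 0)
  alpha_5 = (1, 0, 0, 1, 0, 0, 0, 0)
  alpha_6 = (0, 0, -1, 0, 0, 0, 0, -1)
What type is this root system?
E_6

Compute the Cartan integers a_ij = 2(alpha_i, alpha_j)/(alpha_j, alpha_j); the resulting 6x6 Cartan matrix is
[[2, 0, -1, 0, -1, -1], [0, 2, 0, 0, 0, -1], [-1, 0, 2, 0, 0, 0], [0, 0, 0, 2, -1, 0], [-1, 0, 0, -1, 2, 0], [-1, -1, 0, 0, 0, 2]].
All simple roots have the same length, so the diagram is simply laced. The associated Dynkin diagram is a chain of 5 nodes with one extra node attached to the third node from one end (E_6), so the type is E_6.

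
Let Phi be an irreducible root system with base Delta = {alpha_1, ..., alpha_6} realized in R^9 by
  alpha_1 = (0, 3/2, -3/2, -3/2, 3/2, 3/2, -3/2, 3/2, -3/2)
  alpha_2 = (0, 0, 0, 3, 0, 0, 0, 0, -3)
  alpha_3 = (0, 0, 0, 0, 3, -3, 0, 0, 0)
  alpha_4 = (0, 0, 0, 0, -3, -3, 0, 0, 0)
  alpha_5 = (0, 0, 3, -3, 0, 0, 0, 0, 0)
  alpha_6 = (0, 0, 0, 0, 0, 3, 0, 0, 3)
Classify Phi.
Compute the Cartan integers a_ij = 2(alpha_i, alpha_j)/(alpha_j, alpha_j); the resulting 6x6 Cartan matrix is
[[2, 0, 0, -1, 0, 0], [0, 2, 0, 0, -1, -1], [0, 0, 2, 0, 0, -1], [-1, 0, 0, 2, 0, -1], [0, -1, 0, 0, 2, 0], [0, -1, -1, -1, 0, 2]].
All simple roots have the same length, so the diagram is simply laced. The associated Dynkin diagram is a chain of 5 nodes with one extra node attached to the third node from one end (E_6), so the type is E_6.

type E_6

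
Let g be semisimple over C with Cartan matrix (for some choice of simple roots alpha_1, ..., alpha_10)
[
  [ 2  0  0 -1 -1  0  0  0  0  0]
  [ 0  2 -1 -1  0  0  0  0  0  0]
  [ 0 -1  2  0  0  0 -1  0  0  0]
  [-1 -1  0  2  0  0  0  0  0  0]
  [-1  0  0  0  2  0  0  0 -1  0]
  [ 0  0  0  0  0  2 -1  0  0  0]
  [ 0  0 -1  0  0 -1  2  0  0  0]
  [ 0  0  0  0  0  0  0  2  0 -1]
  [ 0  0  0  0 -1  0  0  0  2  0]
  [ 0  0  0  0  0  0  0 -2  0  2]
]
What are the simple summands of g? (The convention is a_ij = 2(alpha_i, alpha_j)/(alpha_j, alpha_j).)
The diagram associated to this matrix has two connected components: the simple roots {alpha_1, alpha_2, alpha_3, alpha_4, alpha_5, alpha_6, alpha_7, alpha_9} form a chain of 8 nodes with single edges (A_8), and {alpha_8, alpha_10} form a chain of 2 nodes with a double edge at one end; the terminal node there is the unique short simple root (B_2). A semisimple Lie algebra decomposes uniquely as the direct sum of simple ideals, one per connected component of its Dynkin diagram, so g ≅ A_8 ⊕ B_2 (dimension 80 + 10 = 90).

type A_8 ⊕ type B_2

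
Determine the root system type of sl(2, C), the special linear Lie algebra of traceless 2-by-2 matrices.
This is sl(2), which has dimension 2^2 - 1 = 3 and rank 2 - 1 = 1 (a Cartan subalgebra is the diagonal traceless matrices). In the classification of classical Lie algebras, the special linear algebra sl(n+1) has type A_n; here n = 1, so the Dynkin diagram is a chain of 1 nodes with single edges (A_1). Hence the type is A_1.

A_1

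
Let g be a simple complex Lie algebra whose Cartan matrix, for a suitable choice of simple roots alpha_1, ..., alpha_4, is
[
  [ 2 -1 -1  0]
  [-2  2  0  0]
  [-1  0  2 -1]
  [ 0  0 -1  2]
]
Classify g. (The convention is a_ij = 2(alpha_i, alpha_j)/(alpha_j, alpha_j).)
The matrix has rank 4 with 2's on the diagonal. Reading the off-diagonal entries as Dynkin edges (a single edge where a_ij = a_ji = -1; a double or triple edge where a_ij * a_ji = 2 or 3), the diagram is a chain of 4 nodes with a double edge at one end; the terminal node there is the unique long simple root (C_4). One simple-root ordering that puts it in standard form is (alpha_4, alpha_3, alpha_1, alpha_2). So the algebra is type C_4, i.e. sp(8).

C4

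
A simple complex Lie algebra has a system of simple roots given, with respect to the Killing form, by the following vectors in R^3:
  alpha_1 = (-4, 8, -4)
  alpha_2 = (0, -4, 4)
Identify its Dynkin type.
Compute the Cartan integers a_ij = 2(alpha_i, alpha_j)/(alpha_j, alpha_j); the resulting 2x2 Cartan matrix is
[[2, -3], [-1, 2]].
The roots have two lengths (squared-length ratio 3:1); the short ones are alpha_{2}. The associated Dynkin diagram is two nodes joined by a triple edge (G_2), so the type is G_2.

G_2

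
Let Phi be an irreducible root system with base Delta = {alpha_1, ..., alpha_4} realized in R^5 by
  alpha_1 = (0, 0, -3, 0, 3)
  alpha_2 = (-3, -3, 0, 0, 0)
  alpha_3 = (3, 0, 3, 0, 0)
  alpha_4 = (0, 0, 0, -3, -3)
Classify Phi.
type A_4

Compute the Cartan integers a_ij = 2(alpha_i, alpha_j)/(alpha_j, alpha_j); the resulting 4x4 Cartan matrix is
[[2, 0, -1, -1], [0, 2, -1, 0], [-1, -1, 2, 0], [-1, 0, 0, 2]].
All simple roots have the same length, so the diagram is simply laced. The associated Dynkin diagram is a chain of 4 nodes with single edges (A_4), so the type is A_4 (the algebra sl(5)).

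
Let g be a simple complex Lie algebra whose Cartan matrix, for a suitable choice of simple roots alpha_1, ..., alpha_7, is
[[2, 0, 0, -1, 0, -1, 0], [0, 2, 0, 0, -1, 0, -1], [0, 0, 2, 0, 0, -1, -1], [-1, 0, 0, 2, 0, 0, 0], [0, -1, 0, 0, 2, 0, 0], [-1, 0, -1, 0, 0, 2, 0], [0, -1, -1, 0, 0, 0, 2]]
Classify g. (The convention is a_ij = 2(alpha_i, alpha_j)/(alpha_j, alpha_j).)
A7

The matrix has rank 7 with 2's on the diagonal. Reading the off-diagonal entries as Dynkin edges (a single edge where a_ij = a_ji = -1; a double or triple edge where a_ij * a_ji = 2 or 3), the diagram is a chain of 7 nodes with single edges (A_7). One simple-root ordering that puts it in standard form is (alpha_4, alpha_1, alpha_6, alpha_3, alpha_7, alpha_2, alpha_5). So the algebra is type A_7, i.e. sl(8).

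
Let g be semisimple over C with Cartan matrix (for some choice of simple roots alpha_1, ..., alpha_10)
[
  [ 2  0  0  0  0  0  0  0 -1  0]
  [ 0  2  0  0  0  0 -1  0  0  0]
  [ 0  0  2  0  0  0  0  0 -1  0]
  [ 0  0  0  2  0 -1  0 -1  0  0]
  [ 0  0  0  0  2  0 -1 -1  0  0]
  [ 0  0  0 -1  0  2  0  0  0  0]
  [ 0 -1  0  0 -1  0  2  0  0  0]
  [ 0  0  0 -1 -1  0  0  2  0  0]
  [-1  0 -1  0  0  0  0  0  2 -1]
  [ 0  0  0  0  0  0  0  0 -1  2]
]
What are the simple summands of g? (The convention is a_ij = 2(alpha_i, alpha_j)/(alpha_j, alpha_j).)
A_6 + D_4

The diagram associated to this matrix has two connected components: the simple roots {alpha_2, alpha_4, alpha_5, alpha_6, alpha_7, alpha_8} form a chain of 6 nodes with single edges (A_6), and {alpha_1, alpha_3, alpha_9, alpha_10} form a chain of 2 nodes with a fork of two nodes at one end (D_4). A semisimple Lie algebra decomposes uniquely as the direct sum of simple ideals, one per connected component of its Dynkin diagram, so g ≅ A_6 ⊕ D_4 (dimension 48 + 28 = 76).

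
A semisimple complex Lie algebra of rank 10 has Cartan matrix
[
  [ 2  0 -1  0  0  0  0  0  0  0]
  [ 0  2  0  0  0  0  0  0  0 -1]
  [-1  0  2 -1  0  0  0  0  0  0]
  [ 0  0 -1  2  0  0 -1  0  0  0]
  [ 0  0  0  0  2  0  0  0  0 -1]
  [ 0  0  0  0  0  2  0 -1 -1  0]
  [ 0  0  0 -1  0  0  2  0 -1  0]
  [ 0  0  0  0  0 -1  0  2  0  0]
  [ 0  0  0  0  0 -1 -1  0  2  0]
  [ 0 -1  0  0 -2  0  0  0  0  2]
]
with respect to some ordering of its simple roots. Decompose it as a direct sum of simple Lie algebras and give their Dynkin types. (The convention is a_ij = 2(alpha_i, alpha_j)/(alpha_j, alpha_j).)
The diagram associated to this matrix has two connected components: the simple roots {alpha_1, alpha_3, alpha_4, alpha_6, alpha_7, alpha_8, alpha_9} form a chain of 7 nodes with single edges (A_7), and {alpha_2, alpha_5, alpha_10} form a chain of 3 nodes with a double edge at one end; the terminal node there is the unique short simple root (B_3). A semisimple Lie algebra decomposes uniquely as the direct sum of simple ideals, one per connected component of its Dynkin diagram, so g ≅ A_7 ⊕ B_3 (dimension 63 + 21 = 84).

A_7 + B_3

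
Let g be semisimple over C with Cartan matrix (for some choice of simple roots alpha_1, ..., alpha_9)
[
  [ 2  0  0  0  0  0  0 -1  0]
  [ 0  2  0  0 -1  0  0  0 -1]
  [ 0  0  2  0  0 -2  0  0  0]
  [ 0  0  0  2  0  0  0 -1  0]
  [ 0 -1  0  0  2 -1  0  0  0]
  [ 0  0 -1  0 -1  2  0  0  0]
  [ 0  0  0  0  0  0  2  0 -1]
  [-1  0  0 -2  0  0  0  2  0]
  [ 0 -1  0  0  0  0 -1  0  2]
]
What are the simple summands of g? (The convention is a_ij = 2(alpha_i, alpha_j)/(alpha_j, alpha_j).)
The diagram associated to this matrix has two connected components: the simple roots {alpha_1, alpha_4, alpha_8} form a chain of 3 nodes with a double edge at one end; the terminal node there is the unique short simple root (B_3), and {alpha_2, alpha_3, alpha_5, alpha_6, alpha_7, alpha_9} form a chain of 6 nodes with a double edge at one end; the terminal node there is the unique long simple root (C_6). A semisimple Lie algebra decomposes uniquely as the direct sum of simple ideals, one per connected component of its Dynkin diagram, so g ≅ B_3 ⊕ C_6 (dimension 21 + 78 = 99).

type B_3 ⊕ type C_6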